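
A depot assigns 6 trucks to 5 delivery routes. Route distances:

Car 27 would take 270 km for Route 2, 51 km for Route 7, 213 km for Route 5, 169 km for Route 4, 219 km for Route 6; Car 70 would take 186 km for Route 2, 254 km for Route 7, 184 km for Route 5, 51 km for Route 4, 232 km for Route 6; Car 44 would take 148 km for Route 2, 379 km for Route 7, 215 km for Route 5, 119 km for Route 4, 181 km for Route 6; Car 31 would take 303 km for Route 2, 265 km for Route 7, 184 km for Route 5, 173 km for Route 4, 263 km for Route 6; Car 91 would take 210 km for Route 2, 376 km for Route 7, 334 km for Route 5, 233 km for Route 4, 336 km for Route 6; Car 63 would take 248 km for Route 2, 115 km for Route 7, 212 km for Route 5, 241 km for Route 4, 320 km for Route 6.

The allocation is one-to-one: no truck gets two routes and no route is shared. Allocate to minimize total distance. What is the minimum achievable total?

Optimal: Car 91→Route 2 (210 km), Car 27→Route 7 (51 km), Car 31→Route 5 (184 km), Car 70→Route 4 (51 km), Car 44→Route 6 (181 km) — total 210+51+184+51+181 = 677 km.
Column-greedy (each route in turn goes to its cheapest remaining truck) gives 876 km, worse by 199.
Every other assignment is strictly worse.

Minimum total: 677 km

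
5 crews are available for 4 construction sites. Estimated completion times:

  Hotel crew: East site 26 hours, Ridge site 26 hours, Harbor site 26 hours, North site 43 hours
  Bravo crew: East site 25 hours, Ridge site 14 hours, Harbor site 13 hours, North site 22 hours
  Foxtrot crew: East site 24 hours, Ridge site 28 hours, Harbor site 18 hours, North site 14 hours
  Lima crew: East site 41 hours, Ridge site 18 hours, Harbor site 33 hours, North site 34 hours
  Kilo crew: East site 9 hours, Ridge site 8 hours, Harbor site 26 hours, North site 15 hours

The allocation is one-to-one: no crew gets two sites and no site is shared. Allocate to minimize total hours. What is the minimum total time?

Minimum total: 54 hours

This is the linear assignment problem.
Optimal: Kilo crew→East site (9 hours), Lima crew→Ridge site (18 hours), Bravo crew→Harbor site (13 hours), Foxtrot crew→North site (14 hours) — total 9+18+13+14 = 54 hours.
Row-greedy (each crew in turn takes its cheapest remaining site) gives 71 hours, worse by 17.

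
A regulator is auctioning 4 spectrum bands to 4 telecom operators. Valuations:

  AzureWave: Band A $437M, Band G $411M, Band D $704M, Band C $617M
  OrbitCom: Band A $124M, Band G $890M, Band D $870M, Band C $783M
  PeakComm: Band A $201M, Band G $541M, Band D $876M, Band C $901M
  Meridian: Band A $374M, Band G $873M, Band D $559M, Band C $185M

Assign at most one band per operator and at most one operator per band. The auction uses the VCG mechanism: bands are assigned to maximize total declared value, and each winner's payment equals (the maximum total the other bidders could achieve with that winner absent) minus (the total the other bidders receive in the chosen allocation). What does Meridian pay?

Meridian pays $287M.

Efficient allocation: AzureWave→Band A ($437M), OrbitCom→Band D ($870M), PeakComm→Band C ($901M), Meridian→Band G ($873M); total welfare W = $3081M.
Meridian receives Band G at value $873M, so the others get W − 873 = $2208M.
Without Meridian: best allocation of the remaining 3 bidders over all 4 bands is AzureWave→Band D ($704M), OrbitCom→Band G ($890M), PeakComm→Band C ($901M), total $2495M.
VCG payment = (others' best without Meridian) − (others' welfare with Meridian) = 2495 − 2208 = $287M.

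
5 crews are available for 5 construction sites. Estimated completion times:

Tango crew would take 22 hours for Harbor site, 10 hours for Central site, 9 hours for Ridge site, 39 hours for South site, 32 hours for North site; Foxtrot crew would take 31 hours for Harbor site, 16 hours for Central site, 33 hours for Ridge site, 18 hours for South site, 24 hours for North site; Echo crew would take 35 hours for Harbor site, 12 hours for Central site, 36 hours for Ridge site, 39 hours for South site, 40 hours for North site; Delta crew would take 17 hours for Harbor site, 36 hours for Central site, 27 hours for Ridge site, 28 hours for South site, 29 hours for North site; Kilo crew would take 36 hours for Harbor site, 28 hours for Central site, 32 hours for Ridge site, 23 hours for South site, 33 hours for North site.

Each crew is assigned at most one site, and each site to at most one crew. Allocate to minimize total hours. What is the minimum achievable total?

Min total: 85 hours

Treat this as an assignment problem: match each crew to one site.
Optimal: Tango crew→Ridge site (9 hours), Foxtrot crew→North site (24 hours), Echo crew→Central site (12 hours), Delta crew→Harbor site (17 hours), Kilo crew→South site (23 hours) — total 9+24+12+17+23 = 85 hours.
Row-greedy (each crew in turn takes its cheapest remaining site) gives 121 hours, worse by 36.
Next-best assignment: Tango crew→Ridge site, Foxtrot crew→South site, Echo crew→Central site, Delta crew→Harbor site, Kilo crew→North site = 89 hours.
No other one-to-one assignment undercuts 85 hours.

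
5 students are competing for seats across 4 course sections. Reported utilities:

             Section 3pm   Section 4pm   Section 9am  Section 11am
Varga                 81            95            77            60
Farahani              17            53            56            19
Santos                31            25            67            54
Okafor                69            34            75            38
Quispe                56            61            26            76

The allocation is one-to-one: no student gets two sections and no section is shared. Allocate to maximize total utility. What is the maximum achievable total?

Optimal: Okafor→Section 3pm (69 points), Varga→Section 4pm (95 points), Santos→Section 9am (67 points), Quispe→Section 11am (76 points) — total 69+95+67+76 = 307 points.
Row-greedy (each student in turn takes its best remaining section) gives 274 points, worse by 33.
Next-best assignment: Okafor→Section 3pm, Varga→Section 4pm, Farahani→Section 9am, Quispe→Section 11am = 296 points.
Swapping Quispe↔Varga (Quispe→Section 4pm 61 points, Varga→Section 11am 60 points) loses 50.

Max total: 307 points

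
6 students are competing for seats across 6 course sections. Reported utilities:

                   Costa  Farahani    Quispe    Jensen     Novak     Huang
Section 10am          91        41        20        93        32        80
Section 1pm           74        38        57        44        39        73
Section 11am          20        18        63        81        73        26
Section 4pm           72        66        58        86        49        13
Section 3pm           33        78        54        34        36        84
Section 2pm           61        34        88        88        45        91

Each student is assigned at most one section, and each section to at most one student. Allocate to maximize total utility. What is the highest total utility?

Optimal: Costa→Section 10am (91 points), Farahani→Section 3pm (78 points), Quispe→Section 2pm (88 points), Jensen→Section 4pm (86 points), Novak→Section 11am (73 points), Huang→Section 1pm (73 points) — total 91+78+88+86+73+73 = 489 points.
Max-entry greedy (repeatedly take the single best remaining cell) gives 467 points, worse by 22.
Next-best assignment: Costa→Section 1pm, Farahani→Section 3pm, Quispe→Section 2pm, Jensen→Section 4pm, Novak→Section 11am, Huang→Section 10am = 479 points.
Swapping Quispe↔Farahani (Quispe→Section 3pm 54 points, Farahani→Section 2pm 34 points) loses 78.

Maximum total: 489 points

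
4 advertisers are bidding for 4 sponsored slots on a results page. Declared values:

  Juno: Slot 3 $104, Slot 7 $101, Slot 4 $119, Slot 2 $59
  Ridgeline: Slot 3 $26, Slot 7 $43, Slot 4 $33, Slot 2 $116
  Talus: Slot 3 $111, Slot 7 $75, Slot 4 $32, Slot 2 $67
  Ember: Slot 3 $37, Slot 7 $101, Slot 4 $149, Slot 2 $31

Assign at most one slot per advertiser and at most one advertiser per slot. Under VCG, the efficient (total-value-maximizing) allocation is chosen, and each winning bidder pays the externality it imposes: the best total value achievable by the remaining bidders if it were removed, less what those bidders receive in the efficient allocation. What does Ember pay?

Efficient allocation: Juno→Slot 7 ($101), Ridgeline→Slot 2 ($116), Talus→Slot 3 ($111), Ember→Slot 4 ($149); total welfare W = $477.
Ember receives Slot 4 at value $149, so the others get W − 149 = $328.
Without Ember: best allocation of the remaining 3 bidders over all 4 slots is Juno→Slot 4 ($119), Ridgeline→Slot 2 ($116), Talus→Slot 3 ($111), total $346.
VCG payment = (others' best without Ember) − (others' welfare with Ember) = 346 − 328 = $18.

Ember pays $18.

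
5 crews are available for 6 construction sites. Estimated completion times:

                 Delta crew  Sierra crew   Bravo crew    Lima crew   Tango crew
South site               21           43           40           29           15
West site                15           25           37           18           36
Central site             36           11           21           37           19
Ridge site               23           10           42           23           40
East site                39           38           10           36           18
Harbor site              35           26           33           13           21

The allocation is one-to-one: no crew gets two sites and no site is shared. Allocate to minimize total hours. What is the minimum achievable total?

Minimum total: 63 hours

Optimal: Delta crew→West site (15 hours), Sierra crew→Ridge site (10 hours), Bravo crew→East site (10 hours), Lima crew→Harbor site (13 hours), Tango crew→South site (15 hours) — total 15+10+10+13+15 = 63 hours.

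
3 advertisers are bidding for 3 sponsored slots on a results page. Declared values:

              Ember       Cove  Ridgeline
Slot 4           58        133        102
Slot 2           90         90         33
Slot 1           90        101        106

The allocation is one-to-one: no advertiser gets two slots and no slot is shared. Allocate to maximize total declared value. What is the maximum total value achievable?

This is a one-to-one assignment (maximum-weight bipartite matching).
Optimal: Ember→Slot 2 ($90), Cove→Slot 4 ($133), Ridgeline→Slot 1 ($106) — total 90+133+106 = $329.
Next-best assignment: Ember→Slot 2, Cove→Slot 1, Ridgeline→Slot 4 = $293.

Max total: $329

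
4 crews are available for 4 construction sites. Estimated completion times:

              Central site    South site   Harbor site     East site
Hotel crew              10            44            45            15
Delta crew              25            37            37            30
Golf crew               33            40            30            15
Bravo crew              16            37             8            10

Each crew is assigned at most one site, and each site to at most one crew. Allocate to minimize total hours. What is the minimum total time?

Min total: 70 hours

Optimal: Hotel crew→Central site (10 hours), Delta crew→South site (37 hours), Golf crew→East site (15 hours), Bravo crew→Harbor site (8 hours) — total 10+37+15+8 = 70 hours.
Row-greedy (each crew in turn takes its cheapest remaining site) gives 107 hours, worse by 37.
Swapping Hotel crew↔Golf crew (Hotel crew→East site 15 hours, Golf crew→Central site 33 hours) adds 23.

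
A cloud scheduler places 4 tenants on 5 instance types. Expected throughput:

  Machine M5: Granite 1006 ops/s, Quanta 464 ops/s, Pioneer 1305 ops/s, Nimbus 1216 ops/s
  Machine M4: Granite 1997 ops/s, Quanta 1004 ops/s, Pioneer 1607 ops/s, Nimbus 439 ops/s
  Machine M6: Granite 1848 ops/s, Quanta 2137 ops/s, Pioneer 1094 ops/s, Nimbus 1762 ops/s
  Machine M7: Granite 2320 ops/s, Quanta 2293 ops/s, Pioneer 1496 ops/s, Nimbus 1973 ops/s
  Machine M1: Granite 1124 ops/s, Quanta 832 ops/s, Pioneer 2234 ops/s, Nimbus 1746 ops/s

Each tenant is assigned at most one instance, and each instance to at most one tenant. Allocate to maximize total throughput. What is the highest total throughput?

This is a one-to-one assignment (maximum-weight bipartite matching).
Optimal: Granite→Machine M4 (1997 ops/s), Quanta→Machine M6 (2137 ops/s), Pioneer→Machine M1 (2234 ops/s), Nimbus→Machine M7 (1973 ops/s) — total 1997+2137+2234+1973 = 8341 ops/s.
Column-greedy (each instance in turn goes to its best remaining tenant) gives 7412 ops/s, worse by 929.
Every other assignment is strictly worse.

Max total: 8341 ops/s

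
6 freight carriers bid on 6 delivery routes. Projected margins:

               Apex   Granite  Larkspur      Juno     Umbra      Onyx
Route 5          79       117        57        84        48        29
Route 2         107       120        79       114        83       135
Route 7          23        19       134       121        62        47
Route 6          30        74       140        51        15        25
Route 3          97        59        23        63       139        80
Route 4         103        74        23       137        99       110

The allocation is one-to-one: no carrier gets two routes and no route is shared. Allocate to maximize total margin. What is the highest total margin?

Max total: $755k

Optimal: Apex→Route 4 ($103k), Granite→Route 5 ($117k), Larkspur→Route 6 ($140k), Juno→Route 7 ($121k), Umbra→Route 3 ($139k), Onyx→Route 2 ($135k) — total 103+117+140+121+139+135 = $755k.
Max-entry greedy (repeatedly take the single best remaining cell) gives $691k, worse by 64.
Next-best assignment: Apex→Route 2, Granite→Route 5, Larkspur→Route 6, Juno→Route 7, Umbra→Route 3, Onyx→Route 4 = $734k.
Checked against all permutations: $755k is optimal.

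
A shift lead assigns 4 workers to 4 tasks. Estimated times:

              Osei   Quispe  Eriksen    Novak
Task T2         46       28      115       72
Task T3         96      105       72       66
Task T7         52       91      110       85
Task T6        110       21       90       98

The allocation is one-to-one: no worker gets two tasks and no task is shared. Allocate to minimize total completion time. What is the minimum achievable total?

Min total: 217 min

This is the linear assignment problem.
Optimal: Osei→Task T7 (52 min), Quispe→Task T6 (21 min), Eriksen→Task T3 (72 min), Novak→Task T2 (72 min) — total 52+21+72+72 = 217 min.
Next-best assignment: Osei→Task T2, Quispe→Task T6, Eriksen→Task T3, Novak→Task T7 = 224 min.
Swapping Novak↔Eriksen (Novak→Task T3 66 min, Eriksen→Task T2 115 min) adds 37.
No other one-to-one assignment undercuts 217 min.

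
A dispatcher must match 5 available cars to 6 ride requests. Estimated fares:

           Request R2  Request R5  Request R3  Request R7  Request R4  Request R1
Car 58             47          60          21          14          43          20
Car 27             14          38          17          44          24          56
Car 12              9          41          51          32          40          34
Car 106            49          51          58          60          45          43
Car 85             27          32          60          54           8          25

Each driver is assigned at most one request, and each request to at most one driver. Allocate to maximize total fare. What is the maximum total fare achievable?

Maximum total: $276

This is a one-to-one assignment (maximum-weight bipartite matching).
Optimal: Car 58→Request R5 ($60), Car 27→Request R1 ($56), Car 12→Request R4 ($40), Car 106→Request R7 ($60), Car 85→Request R3 ($60) — total 60+56+40+60+60 = $276.
Row-greedy (each driver in turn takes its best remaining request) gives $254, worse by 22.
Swapping Car 85↔Car 27 (Car 85→Request R1 $25, Car 27→Request R3 $17) loses 74.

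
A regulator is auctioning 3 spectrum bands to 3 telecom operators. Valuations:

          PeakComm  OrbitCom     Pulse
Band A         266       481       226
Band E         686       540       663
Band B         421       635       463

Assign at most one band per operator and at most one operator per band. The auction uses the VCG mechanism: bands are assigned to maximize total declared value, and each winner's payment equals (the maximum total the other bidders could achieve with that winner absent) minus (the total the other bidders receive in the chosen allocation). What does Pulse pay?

Efficient allocation: PeakComm→Band E ($686M), OrbitCom→Band A ($481M), Pulse→Band B ($463M); total welfare W = $1630M.
Pulse receives Band B at value $463M, so the others get W − 463 = $1167M.
Without Pulse: best allocation of the remaining 2 bidders over all 3 bands is PeakComm→Band E ($686M), OrbitCom→Band B ($635M), total $1321M.
VCG payment = (others' best without Pulse) − (others' welfare with Pulse) = 1321 − 1167 = $154M.

Pulse pays $154M.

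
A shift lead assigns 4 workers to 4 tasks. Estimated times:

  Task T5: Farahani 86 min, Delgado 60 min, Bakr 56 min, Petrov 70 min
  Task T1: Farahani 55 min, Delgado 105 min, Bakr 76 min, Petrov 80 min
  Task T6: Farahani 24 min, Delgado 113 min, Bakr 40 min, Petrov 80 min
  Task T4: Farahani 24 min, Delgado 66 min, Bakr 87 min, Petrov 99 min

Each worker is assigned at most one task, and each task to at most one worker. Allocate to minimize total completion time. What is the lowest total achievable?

Optimal: Farahani→Task T4 (24 min), Delgado→Task T5 (60 min), Bakr→Task T6 (40 min), Petrov→Task T1 (80 min) — total 24+60+40+80 = 204 min.
Min-entry greedy (repeatedly take the single cheapest remaining cell) gives 226 min, worse by 22.
Next-best assignment: Farahani→Task T6, Delgado→Task T4, Bakr→Task T5, Petrov→Task T1 = 226 min.
Swapping Farahani↔Petrov (Farahani→Task T1 55 min, Petrov→Task T4 99 min) adds 50.
Checked against all permutations: 204 min is optimal.

Min total: 204 min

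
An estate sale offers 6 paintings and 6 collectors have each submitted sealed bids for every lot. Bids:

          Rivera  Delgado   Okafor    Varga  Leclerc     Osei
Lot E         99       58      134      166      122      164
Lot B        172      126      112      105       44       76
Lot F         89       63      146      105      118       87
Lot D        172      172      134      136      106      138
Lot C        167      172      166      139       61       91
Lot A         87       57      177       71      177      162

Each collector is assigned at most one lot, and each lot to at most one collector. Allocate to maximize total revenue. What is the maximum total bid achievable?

Maximum total: $971

This is a one-to-one assignment (maximum-weight bipartite matching).
Optimal: Rivera→Lot B ($172), Delgado→Lot C ($172), Okafor→Lot F ($146), Varga→Lot E ($166), Leclerc→Lot A ($177), Osei→Lot D ($138) — total 172+172+146+166+177+138 = $971.
Column-greedy (each lot in turn goes to its best remaining collector) gives $924, worse by 47.
Next-best assignment: Rivera→Lot B, Delgado→Lot D, Okafor→Lot F, Varga→Lot C, Leclerc→Lot A, Osei→Lot E = $970.
Swapping Leclerc↔Varga (Leclerc→Lot E $122, Varga→Lot A $71) loses 150.
Every other assignment is strictly worse.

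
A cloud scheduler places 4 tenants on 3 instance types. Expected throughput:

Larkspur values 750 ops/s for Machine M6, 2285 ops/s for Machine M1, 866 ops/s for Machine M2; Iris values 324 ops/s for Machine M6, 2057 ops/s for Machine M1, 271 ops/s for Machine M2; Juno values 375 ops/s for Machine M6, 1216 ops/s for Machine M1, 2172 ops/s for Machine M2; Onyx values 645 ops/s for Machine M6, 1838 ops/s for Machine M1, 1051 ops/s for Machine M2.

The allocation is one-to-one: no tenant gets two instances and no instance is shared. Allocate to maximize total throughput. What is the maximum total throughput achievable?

Treat this as an assignment problem: match each tenant to one instance.
Optimal: Onyx→Machine M6 (645 ops/s), Larkspur→Machine M1 (2285 ops/s), Juno→Machine M2 (2172 ops/s) — total 645+2285+2172 = 5102 ops/s.
Column-greedy (each instance in turn goes to its best remaining tenant) gives 4979 ops/s, worse by 123.
Checked against all permutations: 5102 ops/s is optimal.

Max total: 5102 ops/s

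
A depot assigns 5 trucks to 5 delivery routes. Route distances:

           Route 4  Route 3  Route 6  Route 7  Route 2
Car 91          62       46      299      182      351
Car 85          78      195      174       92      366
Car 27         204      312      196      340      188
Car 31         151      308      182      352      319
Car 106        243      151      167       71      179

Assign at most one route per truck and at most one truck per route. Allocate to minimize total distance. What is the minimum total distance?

Optimal: Car 91→Route 3 (46 km), Car 85→Route 4 (78 km), Car 27→Route 2 (188 km), Car 31→Route 6 (182 km), Car 106→Route 7 (71 km) — total 46+78+188+182+71 = 565 km.
Column-greedy (each route in turn goes to its cheapest remaining truck) gives 1046 km, worse by 481.

Minimum total: 565 km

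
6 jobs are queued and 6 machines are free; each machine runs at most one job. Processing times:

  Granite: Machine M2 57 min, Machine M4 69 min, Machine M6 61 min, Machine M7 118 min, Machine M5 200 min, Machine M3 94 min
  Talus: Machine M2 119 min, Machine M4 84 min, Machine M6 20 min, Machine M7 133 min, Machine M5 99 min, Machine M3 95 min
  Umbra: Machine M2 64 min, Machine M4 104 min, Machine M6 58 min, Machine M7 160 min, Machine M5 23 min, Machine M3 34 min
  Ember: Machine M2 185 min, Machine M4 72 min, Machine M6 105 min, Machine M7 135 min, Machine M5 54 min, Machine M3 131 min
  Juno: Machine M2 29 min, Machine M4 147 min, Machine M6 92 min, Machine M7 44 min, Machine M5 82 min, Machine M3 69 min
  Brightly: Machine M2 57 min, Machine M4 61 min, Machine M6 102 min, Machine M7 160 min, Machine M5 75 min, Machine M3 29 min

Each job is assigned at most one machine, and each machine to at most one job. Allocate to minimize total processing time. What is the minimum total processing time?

Minimum total: 245 min

This is the linear assignment problem.
Optimal: Granite→Machine M2 (57 min), Talus→Machine M6 (20 min), Umbra→Machine M5 (23 min), Ember→Machine M4 (72 min), Juno→Machine M7 (44 min), Brightly→Machine M3 (29 min) — total 57+20+23+72+44+29 = 245 min.
No other one-to-one assignment undercuts 245 min.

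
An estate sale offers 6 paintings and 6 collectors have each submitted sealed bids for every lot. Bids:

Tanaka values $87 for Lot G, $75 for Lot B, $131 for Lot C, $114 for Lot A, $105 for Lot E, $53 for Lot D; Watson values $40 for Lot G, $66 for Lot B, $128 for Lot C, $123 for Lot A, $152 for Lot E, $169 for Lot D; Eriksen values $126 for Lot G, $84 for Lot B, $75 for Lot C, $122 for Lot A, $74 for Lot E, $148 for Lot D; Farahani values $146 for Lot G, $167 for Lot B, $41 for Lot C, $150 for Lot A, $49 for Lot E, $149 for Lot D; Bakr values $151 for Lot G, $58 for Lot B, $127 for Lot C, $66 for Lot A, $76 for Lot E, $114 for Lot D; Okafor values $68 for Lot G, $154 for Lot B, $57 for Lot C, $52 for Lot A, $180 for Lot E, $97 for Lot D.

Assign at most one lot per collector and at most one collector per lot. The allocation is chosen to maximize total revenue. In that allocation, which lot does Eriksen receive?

Eriksen receives Lot A.

This is a one-to-one assignment (maximum-weight bipartite matching).
Optimal: Tanaka→Lot C ($131), Watson→Lot D ($169), Eriksen→Lot A ($122), Farahani→Lot B ($167), Bakr→Lot G ($151), Okafor→Lot E ($180) — total 131+169+122+167+151+180 = $920.
Row-greedy (each collector in turn takes its best remaining lot) gives $721, worse by 199.
Eriksen's own top lot is Lot D ($148), but forcing Eriksen→Lot D and reassigning the rest optimally gives only $900 — worse by 20.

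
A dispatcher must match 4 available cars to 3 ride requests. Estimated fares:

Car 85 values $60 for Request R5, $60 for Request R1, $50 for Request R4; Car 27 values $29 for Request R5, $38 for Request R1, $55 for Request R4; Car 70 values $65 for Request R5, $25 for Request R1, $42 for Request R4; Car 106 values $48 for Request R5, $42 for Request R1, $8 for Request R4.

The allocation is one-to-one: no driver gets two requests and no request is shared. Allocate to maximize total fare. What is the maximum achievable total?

Optimal: Car 70→Request R5 ($65), Car 85→Request R1 ($60), Car 27→Request R4 ($55) — total 65+60+55 = $180.
Row-greedy (each driver in turn takes its best remaining request) gives $140, worse by 40.
Next-best assignment: Car 106→Request R5, Car 85→Request R1, Car 27→Request R4 = $163.
Every other assignment is strictly worse.

Maximum total: $180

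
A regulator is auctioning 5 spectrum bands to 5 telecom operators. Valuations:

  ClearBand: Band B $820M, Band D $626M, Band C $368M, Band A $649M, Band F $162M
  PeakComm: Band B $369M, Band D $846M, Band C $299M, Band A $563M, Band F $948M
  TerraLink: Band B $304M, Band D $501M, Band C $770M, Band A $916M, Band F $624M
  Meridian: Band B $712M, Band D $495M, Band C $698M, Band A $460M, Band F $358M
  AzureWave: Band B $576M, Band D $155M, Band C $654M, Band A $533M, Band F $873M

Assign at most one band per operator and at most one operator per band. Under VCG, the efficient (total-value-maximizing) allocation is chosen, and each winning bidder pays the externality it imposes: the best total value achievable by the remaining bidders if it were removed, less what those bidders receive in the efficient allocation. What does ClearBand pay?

Efficient allocation: ClearBand→Band B ($820M), PeakComm→Band D ($846M), TerraLink→Band A ($916M), Meridian→Band C ($698M), AzureWave→Band F ($873M); total welfare W = $4153M.
ClearBand receives Band B at value $820M, so the others get W − 820 = $3333M.
Without ClearBand: best allocation of the remaining 4 bidders over all 5 bands is PeakComm→Band D ($846M), TerraLink→Band A ($916M), Meridian→Band B ($712M), AzureWave→Band F ($873M), total $3347M.
VCG payment = (others' best without ClearBand) − (others' welfare with ClearBand) = 3347 − 3333 = $14M.

ClearBand pays $14M.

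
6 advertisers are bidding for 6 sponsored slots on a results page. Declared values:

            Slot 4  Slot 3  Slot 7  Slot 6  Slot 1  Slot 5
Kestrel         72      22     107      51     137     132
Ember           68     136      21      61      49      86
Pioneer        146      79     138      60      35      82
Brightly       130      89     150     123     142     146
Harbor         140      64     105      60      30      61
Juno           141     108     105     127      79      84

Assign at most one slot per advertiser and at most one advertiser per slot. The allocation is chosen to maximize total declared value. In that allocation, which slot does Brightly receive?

This is a one-to-one assignment (maximum-weight bipartite matching).
Optimal: Kestrel→Slot 1 ($137), Ember→Slot 3 ($136), Pioneer→Slot 7 ($138), Brightly→Slot 5 ($146), Harbor→Slot 4 ($140), Juno→Slot 6 ($127) — total 137+136+138+146+140+127 = $824.
Column-greedy (each slot in turn goes to its best remaining advertiser) gives $757, worse by 67.
Checked against all permutations: $824 is optimal.
Brightly's own top slot is Slot 7 ($150), but forcing Brightly→Slot 7 and reassigning the rest optimally gives only $772 — worse by 52.

Brightly receives Slot 5.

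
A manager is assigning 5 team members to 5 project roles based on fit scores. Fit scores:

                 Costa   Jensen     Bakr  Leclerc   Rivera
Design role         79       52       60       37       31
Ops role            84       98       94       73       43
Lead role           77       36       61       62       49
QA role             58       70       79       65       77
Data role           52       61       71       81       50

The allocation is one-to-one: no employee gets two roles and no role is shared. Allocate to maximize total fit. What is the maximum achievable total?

Maximum total: 396 pts

Optimal: Costa→Design role (79 pts), Jensen→Ops role (98 pts), Bakr→Lead role (61 pts), Leclerc→Data role (81 pts), Rivera→QA role (77 pts) — total 79+98+61+81+77 = 396 pts.
Max-entry greedy (repeatedly take the single best remaining cell) gives 386 pts, worse by 10.
Next-best assignment: Costa→Lead role, Jensen→Ops role, Bakr→Design role, Leclerc→Data role, Rivera→QA role = 393 pts.
Checked against all permutations: 396 pts is optimal.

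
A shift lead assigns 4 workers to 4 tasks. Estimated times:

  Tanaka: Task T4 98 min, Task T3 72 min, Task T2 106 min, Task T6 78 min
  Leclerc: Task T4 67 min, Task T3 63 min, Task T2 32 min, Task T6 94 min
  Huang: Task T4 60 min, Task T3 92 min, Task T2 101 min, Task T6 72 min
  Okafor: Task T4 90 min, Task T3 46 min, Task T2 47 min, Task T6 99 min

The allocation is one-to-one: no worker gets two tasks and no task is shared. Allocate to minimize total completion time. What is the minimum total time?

This is the linear assignment problem.
Optimal: Tanaka→Task T6 (78 min), Leclerc→Task T2 (32 min), Huang→Task T4 (60 min), Okafor→Task T3 (46 min) — total 78+32+60+46 = 216 min.
Row-greedy (each worker in turn takes its cheapest remaining task) gives 263 min, worse by 47.
Next-best assignment: Tanaka→Task T4, Leclerc→Task T2, Huang→Task T6, Okafor→Task T3 = 248 min.

Minimum total: 216 min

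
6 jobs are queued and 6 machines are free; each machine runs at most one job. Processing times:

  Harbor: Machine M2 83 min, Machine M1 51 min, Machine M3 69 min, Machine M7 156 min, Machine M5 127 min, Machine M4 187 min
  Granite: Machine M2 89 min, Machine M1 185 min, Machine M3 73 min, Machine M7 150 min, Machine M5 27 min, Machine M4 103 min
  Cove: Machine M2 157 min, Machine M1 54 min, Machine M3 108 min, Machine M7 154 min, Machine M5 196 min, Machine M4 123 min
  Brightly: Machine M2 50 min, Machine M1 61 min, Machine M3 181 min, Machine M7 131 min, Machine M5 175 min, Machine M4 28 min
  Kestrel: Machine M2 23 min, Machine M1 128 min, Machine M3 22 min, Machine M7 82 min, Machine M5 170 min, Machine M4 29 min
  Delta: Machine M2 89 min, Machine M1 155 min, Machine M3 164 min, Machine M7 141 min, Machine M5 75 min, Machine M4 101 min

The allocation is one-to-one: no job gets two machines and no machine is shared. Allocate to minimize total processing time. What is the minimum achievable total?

Min total: 342 min

Optimal: Harbor→Machine M3 (69 min), Granite→Machine M5 (27 min), Cove→Machine M1 (54 min), Brightly→Machine M4 (28 min), Kestrel→Machine M2 (23 min), Delta→Machine M7 (141 min) — total 69+27+54+28+23+141 = 342 min.
Column-greedy (each machine in turn goes to its cheapest remaining job) gives 476 min, worse by 134.
Swapping Kestrel↔Delta (Kestrel→Machine M7 82 min, Delta→Machine M2 89 min) adds 7.
Checked against all permutations: 342 min is optimal.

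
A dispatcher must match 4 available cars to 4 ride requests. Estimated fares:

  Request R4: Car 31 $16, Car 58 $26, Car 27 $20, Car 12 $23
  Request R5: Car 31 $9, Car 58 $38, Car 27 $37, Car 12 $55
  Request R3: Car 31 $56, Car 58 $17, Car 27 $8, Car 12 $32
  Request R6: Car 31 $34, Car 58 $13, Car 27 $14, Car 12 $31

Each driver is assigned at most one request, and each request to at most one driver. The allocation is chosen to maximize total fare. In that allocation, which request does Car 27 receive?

Optimal: Car 31→Request R3 ($56), Car 58→Request R4 ($26), Car 27→Request R6 ($14), Car 12→Request R5 ($55) — total 56+26+14+55 = $151.
Row-greedy (each driver in turn takes its best remaining request) gives $145, worse by 6.
Next-best assignment: Car 31→Request R3, Car 58→Request R4, Car 27→Request R5, Car 12→Request R6 = $150.
Swapping Car 58↔Car 12 (Car 58→Request R5 $38, Car 12→Request R4 $23) loses 20.
Checked against all permutations: $151 is optimal.
Car 27's own top request is Request R5 ($37), but forcing Car 27→Request R5 and reassigning the rest optimally gives only $150 — worse by 1.

Car 27 receives Request R6.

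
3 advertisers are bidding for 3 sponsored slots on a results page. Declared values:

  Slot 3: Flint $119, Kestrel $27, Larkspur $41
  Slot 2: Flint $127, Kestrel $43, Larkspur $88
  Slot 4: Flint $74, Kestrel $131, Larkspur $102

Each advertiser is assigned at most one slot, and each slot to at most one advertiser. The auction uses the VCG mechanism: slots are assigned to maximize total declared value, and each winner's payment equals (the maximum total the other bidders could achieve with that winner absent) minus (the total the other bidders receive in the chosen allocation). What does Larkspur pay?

Efficient allocation: Flint→Slot 3 ($119), Kestrel→Slot 4 ($131), Larkspur→Slot 2 ($88); total welfare W = $338.
Larkspur receives Slot 2 at value $88, so the others get W − 88 = $250.
Without Larkspur: best allocation of the remaining 2 bidders over all 3 slots is Flint→Slot 2 ($127), Kestrel→Slot 4 ($131), total $258.
VCG payment = (others' best without Larkspur) − (others' welfare with Larkspur) = 258 − 250 = $8.

Larkspur pays $8.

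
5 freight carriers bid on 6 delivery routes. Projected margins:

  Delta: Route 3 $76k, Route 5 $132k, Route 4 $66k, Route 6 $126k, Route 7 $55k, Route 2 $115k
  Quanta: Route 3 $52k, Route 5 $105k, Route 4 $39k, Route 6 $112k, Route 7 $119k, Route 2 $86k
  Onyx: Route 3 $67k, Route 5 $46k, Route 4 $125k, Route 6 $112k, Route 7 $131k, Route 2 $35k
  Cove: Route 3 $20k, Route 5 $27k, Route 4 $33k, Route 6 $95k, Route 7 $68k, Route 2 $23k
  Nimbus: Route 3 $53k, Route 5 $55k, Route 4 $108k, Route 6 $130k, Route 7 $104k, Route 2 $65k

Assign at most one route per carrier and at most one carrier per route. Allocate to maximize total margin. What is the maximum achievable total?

This is the linear assignment problem.
Optimal: Delta→Route 2 ($115k), Quanta→Route 5 ($105k), Onyx→Route 7 ($131k), Cove→Route 6 ($95k), Nimbus→Route 4 ($108k) — total 115+105+131+95+108 = $554k.
Next-best assignment: Delta→Route 5, Quanta→Route 2, Onyx→Route 7, Cove→Route 6, Nimbus→Route 4 = $552k.
Checked against all permutations: $554k is optimal.

Maximum total: $554k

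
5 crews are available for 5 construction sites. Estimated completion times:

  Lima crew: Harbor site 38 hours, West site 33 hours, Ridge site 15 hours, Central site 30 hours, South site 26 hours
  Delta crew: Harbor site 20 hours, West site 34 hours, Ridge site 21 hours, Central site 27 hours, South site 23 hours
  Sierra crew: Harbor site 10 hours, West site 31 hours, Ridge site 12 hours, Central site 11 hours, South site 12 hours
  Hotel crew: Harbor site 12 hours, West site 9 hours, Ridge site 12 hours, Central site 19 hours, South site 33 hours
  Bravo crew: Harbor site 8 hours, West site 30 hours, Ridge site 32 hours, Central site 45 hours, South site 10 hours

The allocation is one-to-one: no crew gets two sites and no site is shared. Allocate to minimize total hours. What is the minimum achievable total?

Optimal: Lima crew→Ridge site (15 hours), Delta crew→Harbor site (20 hours), Sierra crew→Central site (11 hours), Hotel crew→West site (9 hours), Bravo crew→South site (10 hours) — total 15+20+11+9+10 = 65 hours.
Min-entry greedy (repeatedly take the single cheapest remaining cell) gives 66 hours, worse by 1.
Next-best assignment: Lima crew→Ridge site, Delta crew→South site, Sierra crew→Central site, Hotel crew→West site, Bravo crew→Harbor site = 66 hours.
Swapping Hotel crew↔Delta crew (Hotel crew→Harbor site 12 hours, Delta crew→West site 34 hours) adds 17.

Minimum total: 65 hours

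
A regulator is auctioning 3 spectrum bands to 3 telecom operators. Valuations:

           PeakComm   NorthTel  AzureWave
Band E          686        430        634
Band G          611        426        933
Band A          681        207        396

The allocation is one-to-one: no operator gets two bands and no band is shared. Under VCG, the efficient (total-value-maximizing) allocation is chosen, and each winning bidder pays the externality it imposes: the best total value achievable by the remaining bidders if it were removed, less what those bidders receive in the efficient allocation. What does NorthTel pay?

Efficient allocation: PeakComm→Band A ($681M), NorthTel→Band E ($430M), AzureWave→Band G ($933M); total welfare W = $2044M.
NorthTel receives Band E at value $430M, so the others get W − 430 = $1614M.
Without NorthTel: best allocation of the remaining 2 bidders over all 3 bands is PeakComm→Band E ($686M), AzureWave→Band G ($933M), total $1619M.
VCG payment = (others' best without NorthTel) − (others' welfare with NorthTel) = 1619 − 1614 = $5M.

NorthTel pays $5M.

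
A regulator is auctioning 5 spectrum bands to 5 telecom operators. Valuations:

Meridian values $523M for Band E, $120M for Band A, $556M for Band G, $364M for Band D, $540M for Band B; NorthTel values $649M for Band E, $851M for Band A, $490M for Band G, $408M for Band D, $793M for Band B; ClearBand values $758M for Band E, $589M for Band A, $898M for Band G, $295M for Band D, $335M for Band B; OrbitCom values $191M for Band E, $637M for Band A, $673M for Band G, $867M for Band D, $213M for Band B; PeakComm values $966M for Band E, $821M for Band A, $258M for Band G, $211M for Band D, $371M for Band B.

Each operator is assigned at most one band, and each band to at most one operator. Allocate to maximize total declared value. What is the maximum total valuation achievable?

Maximum total: $4122M

Optimal: Meridian→Band B ($540M), NorthTel→Band A ($851M), ClearBand→Band G ($898M), OrbitCom→Band D ($867M), PeakComm→Band E ($966M) — total 540+851+898+867+966 = $4122M.
Row-greedy (each operator in turn takes its best remaining band) gives $3403M, worse by 719.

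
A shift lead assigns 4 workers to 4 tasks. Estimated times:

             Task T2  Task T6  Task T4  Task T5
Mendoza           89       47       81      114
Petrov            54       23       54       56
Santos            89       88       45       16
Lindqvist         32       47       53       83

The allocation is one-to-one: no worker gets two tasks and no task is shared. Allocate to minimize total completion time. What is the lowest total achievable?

Min total: 149 min

This is a one-to-one assignment (minimum-cost bipartite matching).
Optimal: Mendoza→Task T6 (47 min), Petrov→Task T4 (54 min), Santos→Task T5 (16 min), Lindqvist→Task T2 (32 min) — total 47+54+16+32 = 149 min.
Min-entry greedy (repeatedly take the single cheapest remaining cell) gives 152 min, worse by 3.
Every other assignment is strictly worse.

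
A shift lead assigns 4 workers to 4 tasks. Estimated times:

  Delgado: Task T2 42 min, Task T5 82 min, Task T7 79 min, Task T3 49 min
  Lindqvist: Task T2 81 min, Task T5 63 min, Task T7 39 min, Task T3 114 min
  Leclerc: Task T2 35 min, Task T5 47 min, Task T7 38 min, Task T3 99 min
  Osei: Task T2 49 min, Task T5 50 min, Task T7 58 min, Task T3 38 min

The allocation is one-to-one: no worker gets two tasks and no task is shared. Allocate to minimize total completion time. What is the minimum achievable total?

Optimal: Delgado→Task T2 (42 min), Lindqvist→Task T7 (39 min), Leclerc→Task T5 (47 min), Osei→Task T3 (38 min) — total 42+39+47+38 = 166 min.
Min-entry greedy (repeatedly take the single cheapest remaining cell) gives 194 min, worse by 28.
Next-best assignment: Delgado→Task T3, Lindqvist→Task T7, Leclerc→Task T2, Osei→Task T5 = 173 min.
Swapping Osei↔Leclerc (Osei→Task T5 50 min, Leclerc→Task T3 99 min) adds 64.
Every other assignment is strictly worse.

Minimum total: 166 min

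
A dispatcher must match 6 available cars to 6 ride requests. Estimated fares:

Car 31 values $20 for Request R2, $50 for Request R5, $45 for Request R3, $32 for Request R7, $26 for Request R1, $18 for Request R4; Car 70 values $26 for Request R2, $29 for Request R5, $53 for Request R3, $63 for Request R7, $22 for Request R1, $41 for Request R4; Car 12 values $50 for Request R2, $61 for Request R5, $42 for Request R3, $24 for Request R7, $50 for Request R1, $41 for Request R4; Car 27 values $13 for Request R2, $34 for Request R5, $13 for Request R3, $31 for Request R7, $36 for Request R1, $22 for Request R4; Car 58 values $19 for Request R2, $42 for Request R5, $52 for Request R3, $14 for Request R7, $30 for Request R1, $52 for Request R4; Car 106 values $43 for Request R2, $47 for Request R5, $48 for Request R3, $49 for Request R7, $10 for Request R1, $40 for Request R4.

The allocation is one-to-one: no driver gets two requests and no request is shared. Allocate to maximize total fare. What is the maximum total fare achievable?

Max total: $300

This is the linear assignment problem.
Optimal: Car 31→Request R3 ($45), Car 70→Request R7 ($63), Car 12→Request R5 ($61), Car 27→Request R1 ($36), Car 58→Request R4 ($52), Car 106→Request R2 ($43) — total 45+63+61+36+52+43 = $300.
Column-greedy (each request in turn goes to its best remaining driver) gives $290, worse by 10.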